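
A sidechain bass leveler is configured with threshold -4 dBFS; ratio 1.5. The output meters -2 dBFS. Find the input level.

That's 2 dB above the -4 dBFS threshold.
Before 1.5:1 compression the overshoot was 2 × 1.5 = 3 dB, so input = -4 + 3 = -1 dBFS.

-1 dBFS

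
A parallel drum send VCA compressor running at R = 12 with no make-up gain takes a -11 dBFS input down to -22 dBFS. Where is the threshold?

Let T be the threshold. Output overshoot = (input overshoot)/R, so -22 − T = (-11 − T)/12.
12·(-22 − T) = -11 − T → 11·T = -264 − (-11) = -253.
T = -253/11 = -23 dBFS.

-23 dBFS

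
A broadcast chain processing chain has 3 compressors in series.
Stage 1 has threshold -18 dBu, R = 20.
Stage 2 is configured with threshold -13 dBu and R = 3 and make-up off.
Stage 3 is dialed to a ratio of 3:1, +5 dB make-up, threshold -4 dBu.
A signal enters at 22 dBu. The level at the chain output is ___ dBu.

-11 dBu

Stage 1: 22 dBu is 40 dB over -18 dBu; at 20:1 that becomes 2 dB over, giving -16 dBu.
Stage 2: -16 dBu is at or below the -13 dBu threshold — no compression; output -16 dBu.
Stage 3: below threshold (-16 ≤ -4); passes unchanged; make-up brings it to -11 dBu.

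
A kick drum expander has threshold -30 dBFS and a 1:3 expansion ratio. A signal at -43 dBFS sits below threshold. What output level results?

The input is 13 dB below the -30 dBFS threshold.
A 1:3 expander multiplies undershoot by 3: 13 × 3 = 39 dB below threshold.
Output = -30 − 39 = -69 dBFS.

-69 dBFS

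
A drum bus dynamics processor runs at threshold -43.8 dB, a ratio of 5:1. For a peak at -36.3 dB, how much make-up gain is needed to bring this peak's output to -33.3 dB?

9 dB

Overshoot 7.5 dB → 7.5/5 = 1.5 dB after compression, so the compressed level is -43.8 + 1.5 = -42.3 dB.
Make-up = target − compressed = -33.3 − (-42.3) = 9 dB.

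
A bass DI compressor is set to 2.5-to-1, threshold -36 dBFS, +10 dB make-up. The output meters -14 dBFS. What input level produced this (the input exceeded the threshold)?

Before make-up, the level was -14 − 10 = -24 dBFS.
That's 12 dB above the -36 dBFS threshold.
Undo the ratio: input overshoot = 12 × 2.5 = 30 dB, giving input = -6 dBFS.

-6 dBFS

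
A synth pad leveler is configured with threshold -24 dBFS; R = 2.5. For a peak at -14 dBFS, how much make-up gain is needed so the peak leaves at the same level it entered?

6 dB

Overshoot 10 dB → 10/2.5 = 4 dB after compression, so the compressed level is -24 + 4 = -20 dBFS.
Make-up = target − compressed = -14 − (-20) = 6 dB.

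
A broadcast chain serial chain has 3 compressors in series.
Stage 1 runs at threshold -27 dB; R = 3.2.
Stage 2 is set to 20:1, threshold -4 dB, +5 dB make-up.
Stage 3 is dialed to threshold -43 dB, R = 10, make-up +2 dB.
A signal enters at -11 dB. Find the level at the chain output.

Stage 1: 16 dB above -27 dB, reduced 3.2:1 to 5 dB above → -22 dB.
Stage 2: -22 dB is at or below the -4 dB threshold — no compression; make-up brings it to -17 dB.
Stage 3: 26 dB above -43 dB, reduced 10:1 to 2.6 dB above → -40.4 dB; +2 dB make-up → -38.4 dB.

-38.4 dB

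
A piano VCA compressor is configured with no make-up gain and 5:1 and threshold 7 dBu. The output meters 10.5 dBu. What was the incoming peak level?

24.5 dBu

The compressed level sits 10.5 − 7 = 3.5 dB over threshold.
Undo the ratio: input overshoot = 3.5 × 5 = 17.5 dB, giving input = 24.5 dBu.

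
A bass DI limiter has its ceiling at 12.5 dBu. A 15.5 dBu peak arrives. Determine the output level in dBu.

12.5 dBu

The limiter clamps the peak to its 12.5 dBu ceiling.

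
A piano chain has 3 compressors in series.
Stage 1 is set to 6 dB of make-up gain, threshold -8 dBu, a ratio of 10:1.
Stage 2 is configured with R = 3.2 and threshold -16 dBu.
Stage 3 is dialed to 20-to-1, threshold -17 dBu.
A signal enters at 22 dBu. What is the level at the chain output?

Stage 1: overshoot 30 dB → 30/10 = 3 dB → -5 dBu; +6 dB make-up → 1 dBu.
Stage 2: overshoot 17 dB → 17/3.2 = 5.3125 dB → -10.6875 dBu.
Stage 3: 6.3125 dB above -17 dBu, reduced 20:1 to 0.315625 dB above → -16.684375 dBu.

-16.684375 dBu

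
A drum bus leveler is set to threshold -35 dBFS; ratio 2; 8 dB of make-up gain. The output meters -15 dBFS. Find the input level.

Remove make-up: -15 − 8 = -23 dBFS.
That's 12 dB above the -35 dBFS threshold.
Undo the ratio: input overshoot = 12 × 2 = 24 dB, giving input = -11 dBFS.

-11 dBFS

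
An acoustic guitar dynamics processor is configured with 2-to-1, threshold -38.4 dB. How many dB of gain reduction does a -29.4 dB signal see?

4.5 dB

-29.4 dB exceeds the threshold by 9 dB.
After 2:1 compression the overshoot becomes 9/2 = 4.5 dB.
Gain reduction = 9 − 4.5 = 4.5 dB.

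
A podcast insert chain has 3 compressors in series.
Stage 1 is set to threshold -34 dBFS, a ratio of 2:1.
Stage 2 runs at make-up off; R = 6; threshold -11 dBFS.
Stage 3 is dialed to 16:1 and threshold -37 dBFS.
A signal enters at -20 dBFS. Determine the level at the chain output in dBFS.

Stage 1: -20 dBFS is 14 dB over -34 dBFS; at 2:1 that becomes 7 dB over, giving -27 dBFS.
Stage 2: -27 dBFS ≤ -11 dBFS, so stage 2 doesn't engage; output -27 dBFS.
Stage 3: 10 dB above -37 dBFS, reduced 16:1 to 0.625 dB above → -36.375 dBFS.

-36.375 dBFS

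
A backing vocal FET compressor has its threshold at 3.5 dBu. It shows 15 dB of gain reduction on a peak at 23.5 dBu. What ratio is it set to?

Input overshoot = 23.5 − 3.5 = 20 dB.
Output overshoot = 20 − 15 = 5 dB.
Ratio = input overshoot / output overshoot = 20 / 5 = 4.

4:1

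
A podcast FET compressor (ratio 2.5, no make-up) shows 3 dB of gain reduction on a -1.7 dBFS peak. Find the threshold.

-6.7 dBFS

Gain reduction = -1.7 − (-4.7) = 3 dB; output overshoot = GR / (R − 1) = 3 / 1.5 = 2 dB.
Threshold = output − output overshoot = -4.7 − 2 = -6.7 dBFS.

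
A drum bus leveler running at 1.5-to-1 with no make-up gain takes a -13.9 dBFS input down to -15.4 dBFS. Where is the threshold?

-18.4 dBFS

Let T be the threshold. Output overshoot = (input overshoot)/R, so -15.4 − T = (-13.9 − T)/1.5.
1.5·(-15.4 − T) = -13.9 − T → 0.5·T = -23.1 − (-13.9) = -9.2.
T = -9.2/0.5 = -18.4 dBFS.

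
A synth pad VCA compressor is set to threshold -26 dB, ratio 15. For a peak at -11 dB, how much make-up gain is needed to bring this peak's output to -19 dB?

Overshoot 15 dB → 15/15 = 1 dB after compression, so the compressed level is -26 + 1 = -25 dB.
Make-up = target − compressed = -19 − (-25) = 6 dB.

6 dB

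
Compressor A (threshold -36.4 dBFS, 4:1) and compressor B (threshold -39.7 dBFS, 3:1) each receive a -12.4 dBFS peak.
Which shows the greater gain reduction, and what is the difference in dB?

A: GR = 24 − 24/4 = 18 dB.
B: GR = 27.3 − 27.3/3 = 18.2 dB.
B reduces 0.2 dB more.

B, by 0.2 dB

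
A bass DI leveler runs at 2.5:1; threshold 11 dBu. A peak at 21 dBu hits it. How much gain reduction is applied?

6 dB

Overshoot = 21 − 11 = 10 dB.
A 2.5:1 ratio leaves 4 dB of that excess.
Gain reduction = 10 − 4 = 6 dB.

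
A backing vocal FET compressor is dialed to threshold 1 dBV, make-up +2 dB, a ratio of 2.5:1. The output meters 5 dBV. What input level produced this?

6 dBV

Before make-up, the level was 5 − 2 = 3 dBV.
The compressed level sits 3 − 1 = 2 dB over threshold.
Before 2.5:1 compression the overshoot was 2 × 2.5 = 5 dB, so input = 1 + 5 = 6 dBV.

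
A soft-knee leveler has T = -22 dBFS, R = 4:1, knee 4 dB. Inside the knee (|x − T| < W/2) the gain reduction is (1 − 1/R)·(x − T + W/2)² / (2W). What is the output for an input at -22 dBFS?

x − T + W/2 = -22 − (-22) + 2 = 2.
GR = (1 − 1/4) × 2² / 8 = 0.75 × 4 / 8 = 0.375 dB.
Output = -22 − 0.375 = -22.375 dBFS.

-22.375 dBFS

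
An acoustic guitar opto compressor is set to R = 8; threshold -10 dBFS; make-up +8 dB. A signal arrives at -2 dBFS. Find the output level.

Overshoot: -2 − (-10) = 8 dB.
At 8:1 the overshoot is divided by 8, leaving 1 dB above threshold.
So the level is -10 + 1 = -9 dBFS; make-up adds 8 dB, giving -1 dBFS.

-1 dBFS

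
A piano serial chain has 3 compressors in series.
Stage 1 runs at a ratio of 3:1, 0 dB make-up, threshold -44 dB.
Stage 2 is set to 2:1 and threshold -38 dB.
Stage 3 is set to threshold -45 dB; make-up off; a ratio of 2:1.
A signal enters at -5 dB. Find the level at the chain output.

Stage 1: -5 dB is 39 dB over -44 dB; at 3:1 that becomes 13 dB over, giving -31 dB.
Stage 2: overshoot 7 dB → 7/2 = 3.5 dB → -34.5 dB.
Stage 3: 10.5 dB above -45 dB, reduced 2:1 to 5.25 dB above → -39.75 dB.

-39.75 dB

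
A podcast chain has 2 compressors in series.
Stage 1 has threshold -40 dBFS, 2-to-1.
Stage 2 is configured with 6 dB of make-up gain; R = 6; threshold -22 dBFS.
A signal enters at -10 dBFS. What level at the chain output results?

-19 dBFS

Stage 1: overshoot 30 dB → 30/2 = 15 dB → -25 dBFS.
Stage 2: -25 dBFS is at or below the -22 dBFS threshold — no compression; make-up brings it to -19 dBFS.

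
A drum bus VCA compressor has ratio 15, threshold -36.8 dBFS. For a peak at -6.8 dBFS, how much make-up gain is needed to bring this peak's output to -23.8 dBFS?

Without make-up, output = threshold + overshoot/15 = -36.8 + 2 = -34.8 dBFS.
Gap to target: 11 dB.

11 dB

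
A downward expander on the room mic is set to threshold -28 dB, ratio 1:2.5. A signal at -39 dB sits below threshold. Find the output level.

Undershoot = (-28) − (-39) = 11 dB.
At 1:2.5, that expands to 27.5 dB under threshold.
Output = -28 − 27.5 = -55.5 dB.

-55.5 dB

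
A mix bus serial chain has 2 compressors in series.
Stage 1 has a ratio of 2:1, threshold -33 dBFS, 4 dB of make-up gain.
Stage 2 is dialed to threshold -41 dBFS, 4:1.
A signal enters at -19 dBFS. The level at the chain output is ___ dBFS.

Stage 1: overshoot 14 dB → 14/2 = 7 dB → -26 dBFS; +4 dB make-up → -22 dBFS.
Stage 2: overshoot 19 dB → 19/4 = 4.75 dB → -36.25 dBFS.

-36.25 dBFS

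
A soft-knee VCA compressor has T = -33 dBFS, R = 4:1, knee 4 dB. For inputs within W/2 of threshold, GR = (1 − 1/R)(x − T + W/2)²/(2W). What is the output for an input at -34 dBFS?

-34.09375 dBFS

x − T + W/2 = -34 − (-33) + 2 = 1.
GR = (1 − 1/4) × 1² / 8 = 0.75 × 1 / 8 = 0.09375 dB.
Output = -34 − 0.09375 = -34.09375 dBFS.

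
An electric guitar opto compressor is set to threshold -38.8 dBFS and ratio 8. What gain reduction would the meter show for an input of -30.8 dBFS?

Overshoot = -30.8 − (-38.8) = 8 dB.
After 8:1 compression the overshoot becomes 8/8 = 1 dB.
Gain reduction = 8 − 1 = 7 dB.

7 dB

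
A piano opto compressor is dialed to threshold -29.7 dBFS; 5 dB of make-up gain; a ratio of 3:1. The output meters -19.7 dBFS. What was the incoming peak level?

-14.7 dBFS

Before make-up, the level was -19.7 − 5 = -24.7 dBFS.
Post-compression overshoot = -24.7 − (-29.7) = 5 dB.
Undo the ratio: input overshoot = 5 × 3 = 15 dB, giving input = -14.7 dBFS.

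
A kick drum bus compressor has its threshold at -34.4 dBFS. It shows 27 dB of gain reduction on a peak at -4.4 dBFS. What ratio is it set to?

Input overshoot = -4.4 − (-34.4) = 30 dB.
Output overshoot = 30 − 27 = 3 dB.
Ratio = input overshoot / output overshoot = 30 / 3 = 10.

10:1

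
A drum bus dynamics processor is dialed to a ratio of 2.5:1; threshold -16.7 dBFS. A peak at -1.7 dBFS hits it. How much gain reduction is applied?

-1.7 dBFS exceeds the threshold by 15 dB.
A 2.5:1 ratio leaves 6 dB of that excess.
Gain reduction = 15 − 6 = 9 dB.

9 dB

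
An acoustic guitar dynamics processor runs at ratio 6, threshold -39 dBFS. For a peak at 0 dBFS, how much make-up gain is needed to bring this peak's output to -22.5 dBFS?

The peak compresses to -39 + 39/6 = -32.5 dBFS.
To reach -22.5 dBFS requires -22.5 − (-32.5) = 10 dB of make-up.

10 dB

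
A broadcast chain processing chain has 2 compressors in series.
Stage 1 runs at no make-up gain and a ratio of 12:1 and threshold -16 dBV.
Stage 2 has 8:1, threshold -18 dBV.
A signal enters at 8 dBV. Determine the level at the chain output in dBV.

-17.5 dBV

Stage 1: 24 dB above -16 dBV, reduced 12:1 to 2 dB above → -14 dBV.
Stage 2: -14 dBV is 4 dB over -18 dBV; at 8:1 that becomes 0.5 dB over, giving -17.5 dBV.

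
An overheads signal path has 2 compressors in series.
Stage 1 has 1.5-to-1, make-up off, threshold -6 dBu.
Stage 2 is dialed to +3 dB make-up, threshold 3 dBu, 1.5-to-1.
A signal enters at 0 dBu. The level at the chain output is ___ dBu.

Stage 1: 6 dB above -6 dBu, reduced 1.5:1 to 4 dB above → -2 dBu.
Stage 2: -2 dBu is at or below the 3 dBu threshold — no compression; make-up brings it to 1 dBu.

1 dBu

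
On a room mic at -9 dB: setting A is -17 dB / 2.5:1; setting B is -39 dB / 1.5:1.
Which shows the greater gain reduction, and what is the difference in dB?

A: 8 dB over, compressed to 3.2 dB over, so 4.8 dB of GR.
B: 30 dB over, compressed to 20 dB over, so 10 dB of GR.
B reduces 5.2 dB more.

B, by 5.2 dB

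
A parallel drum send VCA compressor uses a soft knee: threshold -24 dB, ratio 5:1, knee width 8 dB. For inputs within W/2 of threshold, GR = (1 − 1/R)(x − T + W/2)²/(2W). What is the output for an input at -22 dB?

-23.8 dB

x − T + W/2 = -22 − (-24) + 4 = 6.
GR = (1 − 1/5) × 6² / 16 = 0.8 × 36 / 16 = 1.8 dB.
Output = -22 − 1.8 = -23.8 dB.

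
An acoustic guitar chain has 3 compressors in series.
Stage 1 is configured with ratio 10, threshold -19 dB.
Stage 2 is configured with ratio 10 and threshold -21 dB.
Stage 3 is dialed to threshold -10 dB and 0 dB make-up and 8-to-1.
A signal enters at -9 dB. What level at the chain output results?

Stage 1: overshoot 10 dB → 10/10 = 1 dB → -18 dB.
Stage 2: overshoot 3 dB → 3/10 = 0.3 dB → -20.7 dB.
Stage 3: below threshold (-20.7 ≤ -10); passes unchanged; output -20.7 dB.

-20.7 dB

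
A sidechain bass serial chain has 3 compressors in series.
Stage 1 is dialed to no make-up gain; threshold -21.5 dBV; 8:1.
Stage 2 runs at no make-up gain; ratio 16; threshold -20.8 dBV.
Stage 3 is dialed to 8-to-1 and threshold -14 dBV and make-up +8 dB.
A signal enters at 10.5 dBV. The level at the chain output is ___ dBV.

Stage 1: 32 dB above -21.5 dBV, reduced 8:1 to 4 dB above → -17.5 dBV.
Stage 2: overshoot 3.3 dB → 3.3/16 = 0.20625 dB → -20.59375 dBV.
Stage 3: -20.59375 dBV ≤ -14 dBV, so stage 3 doesn't engage; make-up brings it to -12.59375 dBV.

-12.59375 dBV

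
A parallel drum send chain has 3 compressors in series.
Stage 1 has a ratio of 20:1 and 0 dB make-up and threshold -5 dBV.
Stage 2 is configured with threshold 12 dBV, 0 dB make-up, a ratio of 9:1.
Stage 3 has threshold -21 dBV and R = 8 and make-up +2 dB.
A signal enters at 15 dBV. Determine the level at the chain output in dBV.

Stage 1: 15 dBV is 20 dB over -5 dBV; at 20:1 that becomes 1 dB over, giving -4 dBV.
Stage 2: -4 dBV ≤ 12 dBV, so stage 2 doesn't engage; output -4 dBV.
Stage 3: -4 dBV is 17 dB over -21 dBV; at 8:1 that becomes 2.125 dB over, giving -18.875 dBV; +2 dB make-up → -16.875 dBV.

-16.875 dBV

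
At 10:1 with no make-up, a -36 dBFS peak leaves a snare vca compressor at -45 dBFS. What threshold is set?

Input is 10 dB above T (since output overshoot × R = input overshoot: (-45 − T)·10 = -36 − T gives T = -46 dBFS).
Check: -46 + (-36 − (-46))/10 = -46 + 1 = -45 dBFS. ✓

-46 dBFS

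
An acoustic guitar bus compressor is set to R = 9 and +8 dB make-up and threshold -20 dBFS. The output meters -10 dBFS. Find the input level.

Stripping the +8 dB make-up gives -18 dBFS at the gain stage.
That's 2 dB above the -20 dBFS threshold.
Before 9:1 compression the overshoot was 2 × 9 = 18 dB, so input = -20 + 18 = -2 dBFS.

-2 dBFS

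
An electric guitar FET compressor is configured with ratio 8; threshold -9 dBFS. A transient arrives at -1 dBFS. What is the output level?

-8 dBFS

The input is 8 dB above the -9 dBFS threshold.
The 8 dB excess becomes 1 dB after 8:1 reduction.
That puts the output at -8 dBFS.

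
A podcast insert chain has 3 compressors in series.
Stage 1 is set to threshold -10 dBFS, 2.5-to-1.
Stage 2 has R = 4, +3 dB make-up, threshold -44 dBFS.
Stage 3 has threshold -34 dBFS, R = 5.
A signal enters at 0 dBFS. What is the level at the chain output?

-33.5 dBFS

Stage 1: 0 dBFS is 10 dB over -10 dBFS; at 2.5:1 that becomes 4 dB over, giving -6 dBFS.
Stage 2: overshoot 38 dB → 38/4 = 9.5 dB → -34.5 dBFS; +3 dB make-up → -31.5 dBFS.
Stage 3: overshoot 2.5 dB → 2.5/5 = 0.5 dB → -33.5 dBFS.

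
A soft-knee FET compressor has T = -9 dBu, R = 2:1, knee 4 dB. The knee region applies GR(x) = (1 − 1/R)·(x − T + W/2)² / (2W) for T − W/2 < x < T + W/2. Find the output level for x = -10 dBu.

x − T + W/2 = -10 − (-9) + 2 = 1.
GR = (1 − 1/2) × 1² / 8 = 0.5 × 1 / 8 = 0.0625 dB.
Output = -10 − 0.0625 = -10.0625 dBu.

-10.0625 dBu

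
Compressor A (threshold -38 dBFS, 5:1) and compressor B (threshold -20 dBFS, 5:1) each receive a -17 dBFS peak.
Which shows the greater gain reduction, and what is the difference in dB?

A, by 14.4 dB

A: 21 dB over, compressed to 4.2 dB over, so 16.8 dB of GR.
B: 3 dB over, compressed to 0.6 dB over, so 2.4 dB of GR.
A reduces 14.4 dB more.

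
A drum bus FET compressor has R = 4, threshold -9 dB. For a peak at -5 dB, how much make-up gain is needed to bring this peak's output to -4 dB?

4 dB

Without make-up, output = threshold + overshoot/4 = -9 + 1 = -8 dB.
Gap to target: 4 dB.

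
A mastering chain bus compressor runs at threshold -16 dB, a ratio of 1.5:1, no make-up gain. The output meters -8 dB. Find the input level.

-4 dB

Post-compression overshoot = -8 − (-16) = 8 dB.
Undo the ratio: input overshoot = 8 × 1.5 = 12 dB, giving input = -4 dB.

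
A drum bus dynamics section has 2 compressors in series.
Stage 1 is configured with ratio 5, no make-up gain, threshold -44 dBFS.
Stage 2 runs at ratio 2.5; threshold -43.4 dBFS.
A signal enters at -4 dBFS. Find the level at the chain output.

Stage 1: 40 dB above -44 dBFS, reduced 5:1 to 8 dB above → -36 dBFS.
Stage 2: -36 dBFS is 7.4 dB over -43.4 dBFS; at 2.5:1 that becomes 2.96 dB over, giving -40.44 dBFS.

-40.44 dBFS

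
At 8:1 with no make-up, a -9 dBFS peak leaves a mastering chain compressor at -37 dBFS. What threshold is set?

-41 dBFS

Gain reduction = -9 − (-37) = 28 dB; output overshoot = GR / (R − 1) = 28 / 7 = 4 dB.
Threshold = output − output overshoot = -37 − 4 = -41 dBFS.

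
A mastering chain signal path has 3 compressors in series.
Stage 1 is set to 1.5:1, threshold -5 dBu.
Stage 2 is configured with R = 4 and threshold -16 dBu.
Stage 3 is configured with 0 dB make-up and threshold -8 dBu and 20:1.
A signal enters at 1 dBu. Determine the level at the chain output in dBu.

-12.25 dBu

Stage 1: 1 dBu is 6 dB over -5 dBu; at 1.5:1 that becomes 4 dB over, giving -1 dBu.
Stage 2: overshoot 15 dB → 15/4 = 3.75 dB → -12.25 dBu.
Stage 3: -12.25 dBu ≤ -8 dBu, so stage 3 doesn't engage; output -12.25 dBu.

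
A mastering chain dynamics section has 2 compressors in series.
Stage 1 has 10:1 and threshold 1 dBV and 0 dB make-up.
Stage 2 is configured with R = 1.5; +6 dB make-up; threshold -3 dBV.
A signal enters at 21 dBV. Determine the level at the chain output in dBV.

7 dBV

Stage 1: overshoot 20 dB → 20/10 = 2 dB → 3 dBV.
Stage 2: 3 dBV is 6 dB over -3 dBV; at 1.5:1 that becomes 4 dB over, giving 1 dBV; +6 dB make-up → 7 dBV.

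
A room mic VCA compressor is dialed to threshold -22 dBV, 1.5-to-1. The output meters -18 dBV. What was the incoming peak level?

-16 dBV

Post-compression overshoot = -18 − (-22) = 4 dB.
Undo the ratio: input overshoot = 4 × 1.5 = 6 dB, giving input = -16 dBV.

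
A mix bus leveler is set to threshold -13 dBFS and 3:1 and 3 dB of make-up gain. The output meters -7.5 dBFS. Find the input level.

-5.5 dBFS

Stripping the +3 dB make-up gives -10.5 dBFS at the gain stage.
That's 2.5 dB above the -13 dBFS threshold.
Before 3:1 compression the overshoot was 2.5 × 3 = 7.5 dB, so input = -13 + 7.5 = -5.5 dBFS.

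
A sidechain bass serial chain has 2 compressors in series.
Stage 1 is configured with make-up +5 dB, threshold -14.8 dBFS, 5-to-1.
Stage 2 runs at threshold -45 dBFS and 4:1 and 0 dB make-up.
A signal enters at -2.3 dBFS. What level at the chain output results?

Stage 1: overshoot 12.5 dB → 12.5/5 = 2.5 dB → -12.3 dBFS; +5 dB make-up → -7.3 dBFS.
Stage 2: 37.7 dB above -45 dBFS, reduced 4:1 to 9.425 dB above → -35.575 dBFS.

-35.575 dBFS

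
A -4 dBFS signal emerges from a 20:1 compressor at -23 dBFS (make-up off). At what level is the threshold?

Gain reduction = -4 − (-23) = 19 dB; output overshoot = GR / (R − 1) = 19 / 19 = 1 dB.
Threshold = output − output overshoot = -23 − 1 = -24 dBFS.

-24 dBFS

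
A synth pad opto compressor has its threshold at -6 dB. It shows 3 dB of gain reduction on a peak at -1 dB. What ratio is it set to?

Input overshoot = -1 − (-6) = 5 dB.
Output overshoot = 5 − 3 = 2 dB.
Ratio = input overshoot / output overshoot = 5 / 2 = 2.5.

2.5:1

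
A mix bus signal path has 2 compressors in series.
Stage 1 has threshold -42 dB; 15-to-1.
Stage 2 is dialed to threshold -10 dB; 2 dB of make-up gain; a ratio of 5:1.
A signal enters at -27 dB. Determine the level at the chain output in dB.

-39 dB

Stage 1: overshoot 15 dB → 15/15 = 1 dB → -41 dB.
Stage 2: -41 dB ≤ -10 dB, so stage 2 doesn't engage; make-up brings it to -39 dB.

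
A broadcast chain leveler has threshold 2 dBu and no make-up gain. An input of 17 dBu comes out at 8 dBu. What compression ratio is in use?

Input overshoot = 17 − 2 = 15 dB; output overshoot = 8 − 2 = 6 dB.
Ratio = 15 / 6 = 2.5.

2.5:1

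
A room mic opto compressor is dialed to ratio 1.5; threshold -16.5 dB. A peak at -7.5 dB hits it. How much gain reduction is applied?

3 dB

The signal is 9 dB above threshold.
A 1.5:1 ratio leaves 6 dB of that excess.
Gain reduction = 9 − 6 = 3 dB.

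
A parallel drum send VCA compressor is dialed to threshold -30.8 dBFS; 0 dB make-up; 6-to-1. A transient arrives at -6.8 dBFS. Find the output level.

The input is 24 dB above the -30.8 dBFS threshold.
The 24 dB excess becomes 4 dB after 6:1 reduction.
Output = -30.8 + 4 = -26.8 dBFS.

-26.8 dBFS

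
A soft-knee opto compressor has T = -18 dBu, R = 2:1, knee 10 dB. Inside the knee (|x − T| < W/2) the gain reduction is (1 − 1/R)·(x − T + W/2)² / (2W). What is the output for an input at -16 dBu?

x − T + W/2 = -16 − (-18) + 5 = 7.
GR = (1 − 1/2) × 7² / 20 = 0.5 × 49 / 20 = 1.225 dB.
Output = -16 − 1.225 = -17.225 dBu.

-17.225 dBu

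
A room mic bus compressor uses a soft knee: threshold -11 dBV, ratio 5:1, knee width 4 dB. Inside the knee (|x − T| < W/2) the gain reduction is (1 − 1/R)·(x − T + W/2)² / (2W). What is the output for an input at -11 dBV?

x − T + W/2 = -11 − (-11) + 2 = 2.
GR = (1 − 1/5) × 2² / 8 = 0.8 × 4 / 8 = 0.4 dB.
Output = -11 − 0.4 = -11.4 dBV.

-11.4 dBV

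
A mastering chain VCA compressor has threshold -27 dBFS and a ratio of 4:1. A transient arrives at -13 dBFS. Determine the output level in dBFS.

Overshoot: -13 − (-27) = 14 dB.
4:1 compression reduces that to 14/4 = 3.5 dB over.
That puts the output at -23.5 dBFS.

-23.5 dBFS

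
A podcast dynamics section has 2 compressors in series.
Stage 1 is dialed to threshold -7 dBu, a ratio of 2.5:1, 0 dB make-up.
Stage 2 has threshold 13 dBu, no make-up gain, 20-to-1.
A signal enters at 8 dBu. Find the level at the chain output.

-1 dBu

Stage 1: 8 dBu is 15 dB over -7 dBu; at 2.5:1 that becomes 6 dB over, giving -1 dBu.
Stage 2: -1 dBu is at or below the 13 dBu threshold — no compression; output -1 dBu.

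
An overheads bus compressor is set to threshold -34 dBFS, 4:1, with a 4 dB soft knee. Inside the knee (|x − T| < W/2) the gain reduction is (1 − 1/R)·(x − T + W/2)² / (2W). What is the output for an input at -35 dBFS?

-35.09375 dBFS

x − T + W/2 = -35 − (-34) + 2 = 1.
GR = (1 − 1/4) × 1² / 8 = 0.75 × 1 / 8 = 0.09375 dB.
Output = -35 − 0.09375 = -35.09375 dBFS.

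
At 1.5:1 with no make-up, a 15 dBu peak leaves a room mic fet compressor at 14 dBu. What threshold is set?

12 dBu

Let T be the threshold. Output overshoot = (input overshoot)/R, so 14 − T = (15 − T)/1.5.
1.5·(14 − T) = 15 − T → 0.5·T = 21 − 15 = 6.
T = 6/0.5 = 12 dBu.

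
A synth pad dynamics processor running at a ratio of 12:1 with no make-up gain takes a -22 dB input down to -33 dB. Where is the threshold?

-34 dB

Let T be the threshold. Output overshoot = (input overshoot)/R, so -33 − T = (-22 − T)/12.
12·(-33 − T) = -22 − T → 11·T = -396 − (-22) = -374.
T = -374/11 = -34 dB.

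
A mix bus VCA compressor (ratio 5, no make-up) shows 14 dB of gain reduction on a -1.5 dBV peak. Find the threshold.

-19 dBV

Gain reduction = -1.5 − (-15.5) = 14 dB; output overshoot = GR / (R − 1) = 14 / 4 = 3.5 dB.
Threshold = output − output overshoot = -15.5 − 3.5 = -19 dBV.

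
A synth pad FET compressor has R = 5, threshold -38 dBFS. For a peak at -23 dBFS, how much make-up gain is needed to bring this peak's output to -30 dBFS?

5 dB

The peak compresses to -38 + 15/5 = -35 dBFS.
To reach -30 dBFS requires -30 − (-35) = 5 dB of make-up.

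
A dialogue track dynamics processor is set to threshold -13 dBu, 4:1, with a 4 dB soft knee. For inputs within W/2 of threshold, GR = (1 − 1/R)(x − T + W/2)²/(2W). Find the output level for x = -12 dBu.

-12.84375 dBu

x − T + W/2 = -12 − (-13) + 2 = 3.
GR = (1 − 1/4) × 3² / 8 = 0.75 × 9 / 8 = 0.84375 dB.
Output = -12 − 0.84375 = -12.84375 dBu.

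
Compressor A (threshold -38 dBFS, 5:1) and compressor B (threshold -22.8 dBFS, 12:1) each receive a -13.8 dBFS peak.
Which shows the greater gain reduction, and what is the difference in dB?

A: overshoot 24.2 dB → output overshoot 4.84 dB → GR 19.36 dB.
B: overshoot 9 dB → output overshoot 0.75 dB → GR 8.25 dB.
A applies 11.11 dB more gain reduction.

A, by 11.11 dB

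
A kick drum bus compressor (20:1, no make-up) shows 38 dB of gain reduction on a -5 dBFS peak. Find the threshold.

Gain reduction = -5 − (-43) = 38 dB; output overshoot = GR / (R − 1) = 38 / 19 = 2 dB.
Threshold = output − output overshoot = -43 − 2 = -45 dBFS.

-45 dBFS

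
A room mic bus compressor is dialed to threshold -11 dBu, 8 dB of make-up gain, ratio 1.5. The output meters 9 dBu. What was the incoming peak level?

7 dBu

Remove make-up: 9 − 8 = 1 dBu.
That's 12 dB above the -11 dBu threshold.
Input overshoot = R × output overshoot = 18 dB → input = -11 + 18 = 7 dBu.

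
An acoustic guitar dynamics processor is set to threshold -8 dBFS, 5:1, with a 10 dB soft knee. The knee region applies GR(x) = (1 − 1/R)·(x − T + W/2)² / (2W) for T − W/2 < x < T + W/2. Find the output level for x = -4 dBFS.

-7.24 dBFS

x − T + W/2 = -4 − (-8) + 5 = 9.
GR = (1 − 1/5) × 9² / 20 = 0.8 × 81 / 20 = 3.24 dB.
Output = -4 − 3.24 = -7.24 dBFS.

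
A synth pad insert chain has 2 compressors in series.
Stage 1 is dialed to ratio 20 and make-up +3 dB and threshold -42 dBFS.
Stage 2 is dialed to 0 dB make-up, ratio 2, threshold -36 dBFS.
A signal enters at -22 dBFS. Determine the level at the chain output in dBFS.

Stage 1: 20 dB above -42 dBFS, reduced 20:1 to 1 dB above → -41 dBFS; +3 dB make-up → -38 dBFS.
Stage 2: -38 dBFS is at or below the -36 dBFS threshold — no compression; output -38 dBFS.

-38 dBFS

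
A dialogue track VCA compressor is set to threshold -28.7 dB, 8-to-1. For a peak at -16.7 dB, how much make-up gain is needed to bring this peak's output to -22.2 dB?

The peak compresses to -28.7 + 12/8 = -27.2 dB.
To reach -22.2 dB requires -22.2 − (-27.2) = 5 dB of make-up.

5 dB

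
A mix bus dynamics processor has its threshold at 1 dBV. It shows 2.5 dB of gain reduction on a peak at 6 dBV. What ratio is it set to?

Input overshoot = 6 − 1 = 5 dB.
Output overshoot = 5 − 2.5 = 2.5 dB.
Ratio = input overshoot / output overshoot = 5 / 2.5 = 2.

2:1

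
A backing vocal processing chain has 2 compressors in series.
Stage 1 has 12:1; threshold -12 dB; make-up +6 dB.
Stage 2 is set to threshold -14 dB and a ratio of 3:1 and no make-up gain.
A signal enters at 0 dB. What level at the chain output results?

-11 dB

Stage 1: 12 dB above -12 dB, reduced 12:1 to 1 dB above → -11 dB; +6 dB make-up → -5 dB.
Stage 2: overshoot 9 dB → 9/3 = 3 dB → -11 dB.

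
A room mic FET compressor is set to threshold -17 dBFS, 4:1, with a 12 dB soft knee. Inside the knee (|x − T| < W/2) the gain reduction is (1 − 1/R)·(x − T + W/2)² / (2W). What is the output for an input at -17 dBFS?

x − T + W/2 = -17 − (-17) + 6 = 6.
GR = (1 − 1/4) × 6² / 24 = 0.75 × 36 / 24 = 1.125 dB.
Output = -17 − 1.125 = -18.125 dBFS.

-18.125 dBFS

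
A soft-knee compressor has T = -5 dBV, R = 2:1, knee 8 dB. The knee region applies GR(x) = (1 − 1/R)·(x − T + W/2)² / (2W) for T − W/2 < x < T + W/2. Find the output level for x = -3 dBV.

-4.125 dBV

x − T + W/2 = -3 − (-5) + 4 = 6.
GR = (1 − 1/2) × 6² / 16 = 0.5 × 36 / 16 = 1.125 dB.
Output = -3 − 1.125 = -4.125 dBV.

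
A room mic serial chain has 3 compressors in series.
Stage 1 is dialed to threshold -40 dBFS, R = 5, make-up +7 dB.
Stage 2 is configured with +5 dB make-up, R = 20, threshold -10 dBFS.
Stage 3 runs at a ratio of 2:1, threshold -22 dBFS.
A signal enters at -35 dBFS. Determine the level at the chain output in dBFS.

-27 dBFS

Stage 1: -35 dBFS is 5 dB over -40 dBFS; at 5:1 that becomes 1 dB over, giving -39 dBFS; +7 dB make-up → -32 dBFS.
Stage 2: below threshold (-32 ≤ -10); passes unchanged; make-up brings it to -27 dBFS.
Stage 3: -27 dBFS ≤ -22 dBFS, so stage 3 doesn't engage; output -27 dBFS.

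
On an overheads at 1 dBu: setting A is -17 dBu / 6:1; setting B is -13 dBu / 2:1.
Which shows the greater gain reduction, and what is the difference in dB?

A: GR = 18 − 18/6 = 15 dB.
B: GR = 14 − 14/2 = 7 dB.
A applies 8 dB more gain reduction.

A, by 8 dB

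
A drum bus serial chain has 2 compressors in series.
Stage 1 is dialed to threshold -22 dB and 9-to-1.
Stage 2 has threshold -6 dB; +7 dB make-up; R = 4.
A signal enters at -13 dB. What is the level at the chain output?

-14 dB

Stage 1: -13 dB is 9 dB over -22 dB; at 9:1 that becomes 1 dB over, giving -21 dB.
Stage 2: -21 dB ≤ -6 dB, so stage 2 doesn't engage; make-up brings it to -14 dB.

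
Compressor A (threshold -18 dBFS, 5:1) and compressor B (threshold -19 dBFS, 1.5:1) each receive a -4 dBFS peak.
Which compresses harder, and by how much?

A: GR = 14 − 14/5 = 11.2 dB.
B: GR = 15 − 15/1.5 = 5 dB.
A applies 6.2 dB more gain reduction.

A, by 6.2 dB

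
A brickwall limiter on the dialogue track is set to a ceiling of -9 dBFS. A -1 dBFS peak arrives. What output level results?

The limiter clamps the peak to its -9 dBFS ceiling.

-9 dBFS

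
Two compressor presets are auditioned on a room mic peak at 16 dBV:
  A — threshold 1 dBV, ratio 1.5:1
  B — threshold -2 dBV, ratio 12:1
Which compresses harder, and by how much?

A: overshoot 15 dB → output overshoot 10 dB → GR 5 dB.
B: overshoot 18 dB → output overshoot 1.5 dB → GR 16.5 dB.
Difference: 11.5 dB in favour of B.

B, by 11.5 dB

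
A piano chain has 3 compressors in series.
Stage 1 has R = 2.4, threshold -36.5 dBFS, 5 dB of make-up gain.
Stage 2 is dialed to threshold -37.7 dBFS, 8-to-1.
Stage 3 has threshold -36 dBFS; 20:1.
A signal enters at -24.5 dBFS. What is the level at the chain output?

-36.3 dBFS

Stage 1: 12 dB above -36.5 dBFS, reduced 2.4:1 to 5 dB above → -31.5 dBFS; +5 dB make-up → -26.5 dBFS.
Stage 2: overshoot 11.2 dB → 11.2/8 = 1.4 dB → -36.3 dBFS.
Stage 3: -36.3 dBFS is at or below the -36 dBFS threshold — no compression; output -36.3 dBFS.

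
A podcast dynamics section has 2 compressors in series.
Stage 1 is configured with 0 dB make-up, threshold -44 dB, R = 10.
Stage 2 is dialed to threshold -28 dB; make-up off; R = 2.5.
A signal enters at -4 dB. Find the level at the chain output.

Stage 1: -4 dB is 40 dB over -44 dB; at 10:1 that becomes 4 dB over, giving -40 dB.
Stage 2: -40 dB is at or below the -28 dB threshold — no compression; output -40 dB.

-40 dB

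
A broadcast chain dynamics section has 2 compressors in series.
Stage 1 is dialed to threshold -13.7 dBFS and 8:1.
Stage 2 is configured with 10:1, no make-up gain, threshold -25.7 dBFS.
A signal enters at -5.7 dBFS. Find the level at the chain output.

Stage 1: -5.7 dBFS is 8 dB over -13.7 dBFS; at 8:1 that becomes 1 dB over, giving -12.7 dBFS.
Stage 2: -12.7 dBFS is 13 dB over -25.7 dBFS; at 10:1 that becomes 1.3 dB over, giving -24.4 dBFS.

-24.4 dBFS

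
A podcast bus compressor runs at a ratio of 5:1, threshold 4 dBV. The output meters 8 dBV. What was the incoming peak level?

24 dBV

The compressed level sits 8 − 4 = 4 dB over threshold.
Before 5:1 compression the overshoot was 4 × 5 = 20 dB, so input = 4 + 20 = 24 dBV.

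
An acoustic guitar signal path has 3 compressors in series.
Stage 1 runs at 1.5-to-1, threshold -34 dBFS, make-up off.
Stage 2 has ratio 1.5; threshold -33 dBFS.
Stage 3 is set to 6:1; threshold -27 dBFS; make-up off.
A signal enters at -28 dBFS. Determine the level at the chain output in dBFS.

Stage 1: -28 dBFS is 6 dB over -34 dBFS; at 1.5:1 that becomes 4 dB over, giving -30 dBFS.
Stage 2: -30 dBFS is 3 dB over -33 dBFS; at 1.5:1 that becomes 2 dB over, giving -31 dBFS.
Stage 3: -31 dBFS ≤ -27 dBFS, so stage 3 doesn't engage; output -31 dBFS.

-31 dBFS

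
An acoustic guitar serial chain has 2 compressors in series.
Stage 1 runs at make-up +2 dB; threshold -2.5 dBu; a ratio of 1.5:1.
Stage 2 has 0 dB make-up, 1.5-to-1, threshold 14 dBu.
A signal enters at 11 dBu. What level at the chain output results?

Stage 1: overshoot 13.5 dB → 13.5/1.5 = 9 dB → 6.5 dBu; +2 dB make-up → 8.5 dBu.
Stage 2: 8.5 dBu is at or below the 14 dBu threshold — no compression; output 8.5 dBu.

8.5 dBu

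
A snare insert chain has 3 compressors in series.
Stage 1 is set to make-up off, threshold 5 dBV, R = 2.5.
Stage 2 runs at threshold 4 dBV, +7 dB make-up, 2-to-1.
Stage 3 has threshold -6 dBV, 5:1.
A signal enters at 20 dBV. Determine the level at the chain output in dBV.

-1.9 dBV

Stage 1: overshoot 15 dB → 15/2.5 = 6 dB → 11 dBV.
Stage 2: 11 dBV is 7 dB over 4 dBV; at 2:1 that becomes 3.5 dB over, giving 7.5 dBV; +7 dB make-up → 14.5 dBV.
Stage 3: overshoot 20.5 dB → 20.5/5 = 4.1 dB → -1.9 dBV.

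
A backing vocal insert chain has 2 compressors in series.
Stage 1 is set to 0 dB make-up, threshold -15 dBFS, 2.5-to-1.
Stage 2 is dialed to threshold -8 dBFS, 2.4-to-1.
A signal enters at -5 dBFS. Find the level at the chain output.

-11 dBFS

Stage 1: 10 dB above -15 dBFS, reduced 2.5:1 to 4 dB above → -11 dBFS.
Stage 2: -11 dBFS is at or below the -8 dBFS threshold — no compression; output -11 dBFS.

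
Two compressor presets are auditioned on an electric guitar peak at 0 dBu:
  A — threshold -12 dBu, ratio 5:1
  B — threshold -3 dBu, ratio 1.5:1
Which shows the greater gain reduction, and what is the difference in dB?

A: GR = 12 − 12/5 = 9.6 dB.
B: GR = 3 − 3/1.5 = 1 dB.
A applies 8.6 dB more gain reduction.

A, by 8.6 dB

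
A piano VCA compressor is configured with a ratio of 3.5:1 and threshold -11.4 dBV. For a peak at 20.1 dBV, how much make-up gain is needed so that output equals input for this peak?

Without make-up, output = threshold + overshoot/3.5 = -11.4 + 9 = -2.4 dBV.
Gap to target: 22.5 dB.

22.5 dB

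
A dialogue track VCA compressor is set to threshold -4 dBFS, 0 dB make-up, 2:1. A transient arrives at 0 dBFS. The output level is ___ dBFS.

Overshoot: 0 − (-4) = 4 dB.
2:1 compression reduces that to 4/2 = 2 dB over.
That puts the output at -2 dBFS.

-2 dBFS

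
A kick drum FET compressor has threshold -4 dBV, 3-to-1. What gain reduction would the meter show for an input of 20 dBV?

The signal is 24 dB above threshold.
After 3:1 compression the overshoot becomes 24/3 = 8 dB.
Gain reduction = 24 − 8 = 16 dB.

16 dB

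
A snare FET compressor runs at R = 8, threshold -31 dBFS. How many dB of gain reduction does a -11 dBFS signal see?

17.5 dB

The signal is 20 dB above threshold.
At 8:1, output sits 20/8 = 2.5 dB above threshold.
So the signal is attenuated by 20 − 2.5 = 17.5 dB.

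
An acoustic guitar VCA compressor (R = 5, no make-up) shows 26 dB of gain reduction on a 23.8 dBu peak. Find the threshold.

-8.7 dBu

Let T be the threshold. Output overshoot = (input overshoot)/R, so -2.2 − T = (23.8 − T)/5.
5·(-2.2 − T) = 23.8 − T → 4·T = -11 − 23.8 = -34.8.
T = -34.8/4 = -8.7 dBu.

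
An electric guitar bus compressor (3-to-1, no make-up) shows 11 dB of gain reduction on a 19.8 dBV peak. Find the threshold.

Let T be the threshold. Output overshoot = (input overshoot)/R, so 8.8 − T = (19.8 − T)/3.
3·(8.8 − T) = 19.8 − T → 2·T = 26.4 − 19.8 = 6.6.
T = 6.6/2 = 3.3 dBV.

3.3 dBV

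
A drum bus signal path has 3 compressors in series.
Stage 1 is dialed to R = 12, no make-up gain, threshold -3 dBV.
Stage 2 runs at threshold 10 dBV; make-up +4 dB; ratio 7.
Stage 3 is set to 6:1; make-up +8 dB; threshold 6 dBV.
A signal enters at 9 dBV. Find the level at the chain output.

Stage 1: overshoot 12 dB → 12/12 = 1 dB → -2 dBV.
Stage 2: below threshold (-2 ≤ 10); passes unchanged; make-up brings it to 2 dBV.
Stage 3: 2 dBV ≤ 6 dBV, so stage 3 doesn't engage; make-up brings it to 10 dBV.

10 dBV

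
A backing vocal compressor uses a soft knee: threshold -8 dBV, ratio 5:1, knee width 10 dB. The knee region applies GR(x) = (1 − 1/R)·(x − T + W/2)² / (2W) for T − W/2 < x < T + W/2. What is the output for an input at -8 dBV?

x − T + W/2 = -8 − (-8) + 5 = 5.
GR = (1 − 1/5) × 5² / 20 = 0.8 × 25 / 20 = 1 dB.
Output = -8 − 1 = -9 dBV.

-9 dBV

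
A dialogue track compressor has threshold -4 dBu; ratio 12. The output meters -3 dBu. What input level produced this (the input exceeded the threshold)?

That's 1 dB above the -4 dBu threshold.
Before 12:1 compression the overshoot was 1 × 12 = 12 dB, so input = -4 + 12 = 8 dBu.

8 dBu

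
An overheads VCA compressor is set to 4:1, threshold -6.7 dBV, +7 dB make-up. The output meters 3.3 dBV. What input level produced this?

5.3 dBV

Stripping the +7 dB make-up gives -3.7 dBV at the gain stage.
That's 3 dB above the -6.7 dBV threshold.
Before 4:1 compression the overshoot was 3 × 4 = 12 dB, so input = -6.7 + 12 = 5.3 dBV.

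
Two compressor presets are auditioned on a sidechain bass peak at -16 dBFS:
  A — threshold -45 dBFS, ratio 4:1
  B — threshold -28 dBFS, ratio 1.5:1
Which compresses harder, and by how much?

A, by 17.75 dB

A: 29 dB over, compressed to 7.25 dB over, so 21.75 dB of GR.
B: 12 dB over, compressed to 8 dB over, so 4 dB of GR.
A reduces 17.75 dB more.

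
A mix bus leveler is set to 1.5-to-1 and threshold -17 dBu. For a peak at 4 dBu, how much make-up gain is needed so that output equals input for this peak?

7 dB

Overshoot 21 dB → 21/1.5 = 14 dB after compression, so the compressed level is -17 + 14 = -3 dBu.
Make-up = target − compressed = 4 − (-3) = 7 dB.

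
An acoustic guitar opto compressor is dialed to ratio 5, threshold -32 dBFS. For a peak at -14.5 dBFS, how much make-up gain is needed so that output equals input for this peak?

14 dB

Without make-up, output = threshold + overshoot/5 = -32 + 3.5 = -28.5 dBFS.
Gap to target: 14 dB.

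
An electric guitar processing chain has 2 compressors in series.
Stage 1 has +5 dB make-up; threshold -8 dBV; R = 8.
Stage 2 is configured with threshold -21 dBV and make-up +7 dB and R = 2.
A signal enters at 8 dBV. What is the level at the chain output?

-4 dBV

Stage 1: 16 dB above -8 dBV, reduced 8:1 to 2 dB above → -6 dBV; +5 dB make-up → -1 dBV.
Stage 2: overshoot 20 dB → 20/2 = 10 dB → -11 dBV; +7 dB make-up → -4 dBV.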